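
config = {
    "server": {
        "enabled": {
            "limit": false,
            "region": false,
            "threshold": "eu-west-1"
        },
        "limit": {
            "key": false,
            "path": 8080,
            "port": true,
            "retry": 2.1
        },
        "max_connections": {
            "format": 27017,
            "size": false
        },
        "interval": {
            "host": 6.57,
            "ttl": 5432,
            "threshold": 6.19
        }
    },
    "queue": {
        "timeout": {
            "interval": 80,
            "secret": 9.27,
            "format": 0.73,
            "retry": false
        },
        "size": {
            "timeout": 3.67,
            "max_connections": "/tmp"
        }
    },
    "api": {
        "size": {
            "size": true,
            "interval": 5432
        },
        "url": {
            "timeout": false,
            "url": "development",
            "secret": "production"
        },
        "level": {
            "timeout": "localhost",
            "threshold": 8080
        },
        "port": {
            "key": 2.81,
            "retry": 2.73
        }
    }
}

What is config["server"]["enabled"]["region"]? False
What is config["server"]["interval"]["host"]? 6.57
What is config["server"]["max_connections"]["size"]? False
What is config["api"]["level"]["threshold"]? 8080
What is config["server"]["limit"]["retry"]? 2.1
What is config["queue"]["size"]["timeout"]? 3.67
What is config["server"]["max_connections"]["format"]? 27017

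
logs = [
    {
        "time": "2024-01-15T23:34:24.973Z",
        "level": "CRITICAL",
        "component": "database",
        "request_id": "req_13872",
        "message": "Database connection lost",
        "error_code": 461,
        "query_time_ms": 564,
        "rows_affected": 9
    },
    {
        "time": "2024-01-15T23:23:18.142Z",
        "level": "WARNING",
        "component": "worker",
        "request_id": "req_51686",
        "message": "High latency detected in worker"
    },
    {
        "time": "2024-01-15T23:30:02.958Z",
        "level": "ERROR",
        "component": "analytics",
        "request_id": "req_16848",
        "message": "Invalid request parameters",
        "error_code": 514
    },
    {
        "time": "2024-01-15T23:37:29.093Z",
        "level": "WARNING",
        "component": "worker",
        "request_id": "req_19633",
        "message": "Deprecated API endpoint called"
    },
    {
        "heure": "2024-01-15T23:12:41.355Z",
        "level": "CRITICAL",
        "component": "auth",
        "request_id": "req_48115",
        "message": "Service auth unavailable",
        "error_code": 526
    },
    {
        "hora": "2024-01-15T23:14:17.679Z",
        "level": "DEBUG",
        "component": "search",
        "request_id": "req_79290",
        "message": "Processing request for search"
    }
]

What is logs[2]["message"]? "Invalid request parameters"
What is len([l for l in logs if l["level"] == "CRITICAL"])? 2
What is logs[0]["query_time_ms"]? 564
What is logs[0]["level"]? "CRITICAL"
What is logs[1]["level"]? "WARNING"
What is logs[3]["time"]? "2024-01-15T23:37:29.093Z"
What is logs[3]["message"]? "Deprecated API endpoint called"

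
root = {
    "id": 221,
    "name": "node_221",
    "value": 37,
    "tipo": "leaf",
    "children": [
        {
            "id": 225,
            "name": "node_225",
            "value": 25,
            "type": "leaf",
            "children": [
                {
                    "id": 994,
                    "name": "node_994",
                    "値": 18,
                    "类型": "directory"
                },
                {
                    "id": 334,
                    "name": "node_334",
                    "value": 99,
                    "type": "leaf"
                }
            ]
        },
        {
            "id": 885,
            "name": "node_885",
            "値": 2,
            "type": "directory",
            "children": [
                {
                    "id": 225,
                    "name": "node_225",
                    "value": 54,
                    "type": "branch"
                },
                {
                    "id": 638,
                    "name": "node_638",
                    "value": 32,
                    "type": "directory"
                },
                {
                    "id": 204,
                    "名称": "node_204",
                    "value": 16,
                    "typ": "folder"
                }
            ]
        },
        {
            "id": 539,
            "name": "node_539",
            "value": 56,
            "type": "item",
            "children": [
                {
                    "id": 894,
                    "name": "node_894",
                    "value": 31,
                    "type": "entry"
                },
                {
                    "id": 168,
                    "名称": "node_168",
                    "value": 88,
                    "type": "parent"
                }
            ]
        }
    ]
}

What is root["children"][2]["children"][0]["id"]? 894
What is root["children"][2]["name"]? "node_539"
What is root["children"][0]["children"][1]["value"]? 99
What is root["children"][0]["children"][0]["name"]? "node_994"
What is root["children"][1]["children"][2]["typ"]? "folder"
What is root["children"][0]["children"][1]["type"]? "leaf"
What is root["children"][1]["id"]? 885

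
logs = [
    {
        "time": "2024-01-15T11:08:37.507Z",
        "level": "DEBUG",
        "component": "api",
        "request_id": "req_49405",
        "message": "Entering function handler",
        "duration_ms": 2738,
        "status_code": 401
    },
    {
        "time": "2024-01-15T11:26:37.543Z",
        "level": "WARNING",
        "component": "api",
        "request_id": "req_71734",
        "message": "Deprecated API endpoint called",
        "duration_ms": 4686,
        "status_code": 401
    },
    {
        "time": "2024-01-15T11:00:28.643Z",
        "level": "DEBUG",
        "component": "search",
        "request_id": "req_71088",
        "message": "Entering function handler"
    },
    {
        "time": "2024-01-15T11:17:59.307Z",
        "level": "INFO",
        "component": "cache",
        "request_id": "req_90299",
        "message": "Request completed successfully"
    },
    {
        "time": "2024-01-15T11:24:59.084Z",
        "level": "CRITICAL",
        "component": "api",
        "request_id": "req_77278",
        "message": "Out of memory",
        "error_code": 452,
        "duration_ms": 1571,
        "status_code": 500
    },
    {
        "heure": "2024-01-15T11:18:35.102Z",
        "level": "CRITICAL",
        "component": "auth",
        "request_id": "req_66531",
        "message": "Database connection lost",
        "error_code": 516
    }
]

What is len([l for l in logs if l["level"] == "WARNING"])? 1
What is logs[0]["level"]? "DEBUG"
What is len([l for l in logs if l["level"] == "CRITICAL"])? 2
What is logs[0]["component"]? "api"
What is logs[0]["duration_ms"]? 2738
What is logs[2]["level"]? "DEBUG"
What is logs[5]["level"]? "CRITICAL"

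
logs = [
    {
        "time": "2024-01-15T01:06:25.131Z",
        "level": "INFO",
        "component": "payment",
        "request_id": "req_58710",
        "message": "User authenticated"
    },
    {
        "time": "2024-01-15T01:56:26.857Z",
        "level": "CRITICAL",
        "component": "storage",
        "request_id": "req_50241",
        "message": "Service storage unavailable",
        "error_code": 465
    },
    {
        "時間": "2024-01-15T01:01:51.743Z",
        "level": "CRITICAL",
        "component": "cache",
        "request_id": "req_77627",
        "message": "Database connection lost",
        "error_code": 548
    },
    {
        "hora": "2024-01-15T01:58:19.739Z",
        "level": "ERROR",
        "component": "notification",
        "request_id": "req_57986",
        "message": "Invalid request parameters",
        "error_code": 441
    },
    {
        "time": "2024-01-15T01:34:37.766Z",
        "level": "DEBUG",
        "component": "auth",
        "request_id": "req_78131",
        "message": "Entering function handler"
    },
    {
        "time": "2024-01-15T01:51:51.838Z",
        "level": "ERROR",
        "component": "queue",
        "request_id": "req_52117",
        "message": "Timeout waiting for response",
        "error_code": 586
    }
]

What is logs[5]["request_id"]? "req_52117"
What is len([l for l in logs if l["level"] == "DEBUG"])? 1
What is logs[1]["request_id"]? "req_50241"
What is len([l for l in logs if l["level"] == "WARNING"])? 0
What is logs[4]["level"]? "DEBUG"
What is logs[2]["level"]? "CRITICAL"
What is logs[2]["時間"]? "2024-01-15T01:01:51.743Z"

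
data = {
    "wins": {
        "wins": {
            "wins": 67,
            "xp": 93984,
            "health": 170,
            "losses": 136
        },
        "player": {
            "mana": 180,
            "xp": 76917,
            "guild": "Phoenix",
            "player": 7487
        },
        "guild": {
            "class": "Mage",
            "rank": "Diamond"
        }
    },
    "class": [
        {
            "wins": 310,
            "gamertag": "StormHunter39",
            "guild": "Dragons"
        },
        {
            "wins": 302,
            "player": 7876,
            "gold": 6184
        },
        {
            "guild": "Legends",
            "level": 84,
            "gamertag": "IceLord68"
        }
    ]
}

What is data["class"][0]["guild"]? "Dragons"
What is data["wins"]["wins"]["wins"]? 67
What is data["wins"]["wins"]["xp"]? 93984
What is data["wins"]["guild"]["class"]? "Mage"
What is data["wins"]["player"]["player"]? 7487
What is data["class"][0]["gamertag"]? "StormHunter39"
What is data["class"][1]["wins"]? 302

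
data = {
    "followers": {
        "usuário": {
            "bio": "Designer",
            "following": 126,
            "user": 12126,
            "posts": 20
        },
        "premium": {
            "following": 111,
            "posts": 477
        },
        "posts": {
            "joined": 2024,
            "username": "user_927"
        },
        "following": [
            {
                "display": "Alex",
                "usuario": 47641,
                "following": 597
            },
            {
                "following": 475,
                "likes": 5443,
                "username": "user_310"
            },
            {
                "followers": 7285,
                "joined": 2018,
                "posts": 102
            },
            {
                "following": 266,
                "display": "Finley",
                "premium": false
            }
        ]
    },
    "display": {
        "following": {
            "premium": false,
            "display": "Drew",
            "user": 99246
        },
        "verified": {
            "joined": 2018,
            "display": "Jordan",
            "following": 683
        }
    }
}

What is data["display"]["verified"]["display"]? "Jordan"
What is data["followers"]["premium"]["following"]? 111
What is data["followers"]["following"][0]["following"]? 597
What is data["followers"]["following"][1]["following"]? 475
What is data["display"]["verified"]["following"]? 683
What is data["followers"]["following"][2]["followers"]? 7285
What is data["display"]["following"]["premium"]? False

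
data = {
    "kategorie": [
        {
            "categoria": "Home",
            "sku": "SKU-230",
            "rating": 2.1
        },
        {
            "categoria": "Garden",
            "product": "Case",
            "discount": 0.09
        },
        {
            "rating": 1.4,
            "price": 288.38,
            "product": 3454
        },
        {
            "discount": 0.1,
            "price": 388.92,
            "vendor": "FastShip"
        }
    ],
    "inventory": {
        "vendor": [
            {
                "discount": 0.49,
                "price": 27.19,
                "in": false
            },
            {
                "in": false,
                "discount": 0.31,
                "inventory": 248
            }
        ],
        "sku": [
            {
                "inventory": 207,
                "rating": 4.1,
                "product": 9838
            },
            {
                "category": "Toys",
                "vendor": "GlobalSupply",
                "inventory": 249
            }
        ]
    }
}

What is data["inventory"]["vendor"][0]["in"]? False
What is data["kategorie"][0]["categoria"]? "Home"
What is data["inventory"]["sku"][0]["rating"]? 4.1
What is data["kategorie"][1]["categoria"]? "Garden"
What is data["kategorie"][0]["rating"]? 2.1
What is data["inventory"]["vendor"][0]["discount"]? 0.49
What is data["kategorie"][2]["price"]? 288.38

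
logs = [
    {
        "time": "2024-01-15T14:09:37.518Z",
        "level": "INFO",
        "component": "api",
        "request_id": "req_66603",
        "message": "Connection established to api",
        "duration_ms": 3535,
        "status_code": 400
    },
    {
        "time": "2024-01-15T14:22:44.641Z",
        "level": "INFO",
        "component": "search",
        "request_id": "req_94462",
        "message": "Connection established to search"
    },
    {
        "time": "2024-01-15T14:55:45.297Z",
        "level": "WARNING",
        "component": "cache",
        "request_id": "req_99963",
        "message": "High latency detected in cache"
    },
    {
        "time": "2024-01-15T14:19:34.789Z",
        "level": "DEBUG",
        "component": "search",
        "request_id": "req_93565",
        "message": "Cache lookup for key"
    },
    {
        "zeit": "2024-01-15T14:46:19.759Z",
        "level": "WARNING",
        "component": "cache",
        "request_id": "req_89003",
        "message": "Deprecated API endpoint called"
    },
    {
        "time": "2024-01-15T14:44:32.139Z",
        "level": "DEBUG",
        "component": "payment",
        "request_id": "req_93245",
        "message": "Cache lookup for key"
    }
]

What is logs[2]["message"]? "High latency detected in cache"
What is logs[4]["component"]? "cache"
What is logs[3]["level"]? "DEBUG"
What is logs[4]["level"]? "WARNING"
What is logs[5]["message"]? "Cache lookup for key"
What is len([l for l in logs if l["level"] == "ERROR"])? 0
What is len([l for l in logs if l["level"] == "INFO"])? 2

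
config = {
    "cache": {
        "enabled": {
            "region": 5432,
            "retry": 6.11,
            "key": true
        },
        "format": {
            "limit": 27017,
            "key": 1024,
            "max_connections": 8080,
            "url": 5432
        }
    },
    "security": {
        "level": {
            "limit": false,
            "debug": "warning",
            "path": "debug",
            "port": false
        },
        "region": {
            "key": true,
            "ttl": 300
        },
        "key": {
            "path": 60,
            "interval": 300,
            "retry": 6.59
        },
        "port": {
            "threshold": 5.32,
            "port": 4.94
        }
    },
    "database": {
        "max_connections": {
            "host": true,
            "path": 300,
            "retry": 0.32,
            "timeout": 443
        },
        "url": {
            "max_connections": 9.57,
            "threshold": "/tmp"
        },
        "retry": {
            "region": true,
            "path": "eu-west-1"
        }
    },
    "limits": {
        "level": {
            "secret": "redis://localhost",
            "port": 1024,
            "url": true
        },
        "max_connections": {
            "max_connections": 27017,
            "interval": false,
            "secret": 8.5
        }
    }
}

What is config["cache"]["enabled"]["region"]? 5432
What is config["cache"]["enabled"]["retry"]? 6.11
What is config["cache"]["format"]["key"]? 1024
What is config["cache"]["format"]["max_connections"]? 8080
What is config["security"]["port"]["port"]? 4.94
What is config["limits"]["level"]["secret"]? "redis://localhost"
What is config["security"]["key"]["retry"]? 6.59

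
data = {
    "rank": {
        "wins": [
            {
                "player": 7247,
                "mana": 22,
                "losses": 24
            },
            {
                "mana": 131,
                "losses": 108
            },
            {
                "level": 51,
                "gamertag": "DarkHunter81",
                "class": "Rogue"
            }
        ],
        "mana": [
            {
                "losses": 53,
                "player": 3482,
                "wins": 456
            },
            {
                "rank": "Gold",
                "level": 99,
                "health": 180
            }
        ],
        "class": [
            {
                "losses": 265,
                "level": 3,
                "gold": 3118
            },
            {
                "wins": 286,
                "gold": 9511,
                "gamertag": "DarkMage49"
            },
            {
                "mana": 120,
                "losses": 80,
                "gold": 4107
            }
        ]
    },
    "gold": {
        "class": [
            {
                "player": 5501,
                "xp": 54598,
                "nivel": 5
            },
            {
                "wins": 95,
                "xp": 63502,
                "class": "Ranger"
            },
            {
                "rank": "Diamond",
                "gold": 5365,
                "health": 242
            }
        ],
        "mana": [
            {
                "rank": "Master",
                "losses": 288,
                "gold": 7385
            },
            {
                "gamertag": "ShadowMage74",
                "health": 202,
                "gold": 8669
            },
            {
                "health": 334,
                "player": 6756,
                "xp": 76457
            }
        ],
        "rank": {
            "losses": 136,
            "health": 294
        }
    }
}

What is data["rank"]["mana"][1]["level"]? 99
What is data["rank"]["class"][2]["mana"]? 120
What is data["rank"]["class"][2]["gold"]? 4107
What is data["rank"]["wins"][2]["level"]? 51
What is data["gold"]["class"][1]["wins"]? 95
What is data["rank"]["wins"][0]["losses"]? 24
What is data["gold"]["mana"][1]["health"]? 202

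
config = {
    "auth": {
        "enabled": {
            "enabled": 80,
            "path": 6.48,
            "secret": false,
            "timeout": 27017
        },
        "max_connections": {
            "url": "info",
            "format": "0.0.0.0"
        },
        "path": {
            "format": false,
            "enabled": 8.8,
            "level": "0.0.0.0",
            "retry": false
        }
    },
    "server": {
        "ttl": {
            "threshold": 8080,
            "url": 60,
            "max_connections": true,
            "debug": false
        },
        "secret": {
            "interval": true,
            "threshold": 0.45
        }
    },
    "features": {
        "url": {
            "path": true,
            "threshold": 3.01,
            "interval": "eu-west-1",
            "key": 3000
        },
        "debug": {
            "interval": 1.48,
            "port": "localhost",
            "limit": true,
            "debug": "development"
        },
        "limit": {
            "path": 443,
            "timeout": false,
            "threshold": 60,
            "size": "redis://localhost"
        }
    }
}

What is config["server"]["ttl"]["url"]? 60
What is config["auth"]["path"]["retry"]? False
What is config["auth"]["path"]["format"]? False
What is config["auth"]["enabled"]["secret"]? False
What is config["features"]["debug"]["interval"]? 1.48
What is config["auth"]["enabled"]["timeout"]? 27017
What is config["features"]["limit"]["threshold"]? 60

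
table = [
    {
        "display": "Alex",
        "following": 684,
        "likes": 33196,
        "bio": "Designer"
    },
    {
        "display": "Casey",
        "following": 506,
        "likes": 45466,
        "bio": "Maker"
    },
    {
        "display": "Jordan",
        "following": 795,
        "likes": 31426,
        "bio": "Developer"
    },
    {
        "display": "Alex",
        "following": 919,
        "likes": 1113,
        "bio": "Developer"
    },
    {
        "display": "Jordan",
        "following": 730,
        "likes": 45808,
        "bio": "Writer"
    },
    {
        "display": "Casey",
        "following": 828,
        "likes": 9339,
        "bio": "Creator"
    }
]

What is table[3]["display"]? "Alex"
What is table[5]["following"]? 828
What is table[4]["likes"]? 45808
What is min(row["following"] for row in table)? 506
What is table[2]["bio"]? "Developer"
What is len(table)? 6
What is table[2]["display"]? "Jordan"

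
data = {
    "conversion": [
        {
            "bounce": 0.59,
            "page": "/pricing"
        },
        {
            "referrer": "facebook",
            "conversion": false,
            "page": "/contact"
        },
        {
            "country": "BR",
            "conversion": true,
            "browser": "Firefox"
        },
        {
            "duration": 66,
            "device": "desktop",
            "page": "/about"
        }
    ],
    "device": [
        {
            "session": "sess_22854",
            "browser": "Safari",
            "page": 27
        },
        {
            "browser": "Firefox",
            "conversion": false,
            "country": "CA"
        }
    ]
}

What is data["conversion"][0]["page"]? "/pricing"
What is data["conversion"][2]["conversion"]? True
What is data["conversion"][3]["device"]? "desktop"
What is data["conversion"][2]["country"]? "BR"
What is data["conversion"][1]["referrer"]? "facebook"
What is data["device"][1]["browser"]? "Firefox"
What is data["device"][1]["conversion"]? False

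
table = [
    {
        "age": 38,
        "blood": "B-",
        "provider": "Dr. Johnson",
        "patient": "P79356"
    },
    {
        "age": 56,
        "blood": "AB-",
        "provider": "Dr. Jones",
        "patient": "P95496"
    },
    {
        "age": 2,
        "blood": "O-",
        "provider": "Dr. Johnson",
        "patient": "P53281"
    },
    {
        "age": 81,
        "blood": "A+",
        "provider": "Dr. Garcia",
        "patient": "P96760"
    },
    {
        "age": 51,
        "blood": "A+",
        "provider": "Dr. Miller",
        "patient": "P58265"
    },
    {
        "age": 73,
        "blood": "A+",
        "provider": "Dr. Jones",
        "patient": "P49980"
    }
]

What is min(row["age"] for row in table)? 2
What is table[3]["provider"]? "Dr. Garcia"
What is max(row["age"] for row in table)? 81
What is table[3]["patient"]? "P96760"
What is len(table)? 6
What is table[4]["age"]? 51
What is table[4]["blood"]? "A+"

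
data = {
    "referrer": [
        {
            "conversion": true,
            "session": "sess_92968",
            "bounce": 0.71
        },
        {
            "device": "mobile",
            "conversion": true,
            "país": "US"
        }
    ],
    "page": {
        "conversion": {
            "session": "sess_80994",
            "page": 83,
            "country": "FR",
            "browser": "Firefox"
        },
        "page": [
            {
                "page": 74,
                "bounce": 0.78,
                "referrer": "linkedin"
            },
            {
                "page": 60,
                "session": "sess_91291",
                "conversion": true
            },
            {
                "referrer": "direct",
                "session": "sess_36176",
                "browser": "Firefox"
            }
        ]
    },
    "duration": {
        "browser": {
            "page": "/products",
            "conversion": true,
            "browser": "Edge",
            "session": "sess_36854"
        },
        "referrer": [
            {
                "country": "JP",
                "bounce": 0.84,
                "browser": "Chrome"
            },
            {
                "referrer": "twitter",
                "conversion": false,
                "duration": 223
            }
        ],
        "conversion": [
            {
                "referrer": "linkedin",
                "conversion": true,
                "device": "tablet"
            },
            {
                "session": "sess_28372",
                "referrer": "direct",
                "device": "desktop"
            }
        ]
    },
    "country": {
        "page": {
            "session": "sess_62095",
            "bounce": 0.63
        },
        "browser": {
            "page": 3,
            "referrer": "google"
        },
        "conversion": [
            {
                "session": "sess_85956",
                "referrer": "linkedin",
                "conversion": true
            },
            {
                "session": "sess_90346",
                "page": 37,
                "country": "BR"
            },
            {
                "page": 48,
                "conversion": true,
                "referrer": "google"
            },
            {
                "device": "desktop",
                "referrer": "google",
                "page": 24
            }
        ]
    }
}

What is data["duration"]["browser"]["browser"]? "Edge"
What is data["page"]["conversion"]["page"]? 83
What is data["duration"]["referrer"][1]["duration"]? 223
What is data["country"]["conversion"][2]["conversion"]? True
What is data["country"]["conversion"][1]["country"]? "BR"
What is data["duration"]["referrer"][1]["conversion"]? False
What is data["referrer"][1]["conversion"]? True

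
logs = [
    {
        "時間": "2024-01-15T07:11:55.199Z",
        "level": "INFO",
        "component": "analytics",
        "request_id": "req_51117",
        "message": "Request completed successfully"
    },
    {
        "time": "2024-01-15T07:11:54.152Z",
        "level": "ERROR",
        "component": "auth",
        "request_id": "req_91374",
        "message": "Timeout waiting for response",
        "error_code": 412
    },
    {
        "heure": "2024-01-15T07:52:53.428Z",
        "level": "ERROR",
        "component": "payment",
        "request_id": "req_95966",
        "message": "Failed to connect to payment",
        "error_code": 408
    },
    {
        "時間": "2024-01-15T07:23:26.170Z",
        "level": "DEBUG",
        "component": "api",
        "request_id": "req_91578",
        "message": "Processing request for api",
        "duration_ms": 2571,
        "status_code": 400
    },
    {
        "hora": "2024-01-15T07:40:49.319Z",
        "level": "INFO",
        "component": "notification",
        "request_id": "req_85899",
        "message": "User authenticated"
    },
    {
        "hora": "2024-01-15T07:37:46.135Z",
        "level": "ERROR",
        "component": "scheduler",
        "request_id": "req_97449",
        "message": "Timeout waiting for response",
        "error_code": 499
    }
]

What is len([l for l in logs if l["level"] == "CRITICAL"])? 0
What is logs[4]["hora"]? "2024-01-15T07:40:49.319Z"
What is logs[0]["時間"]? "2024-01-15T07:11:55.199Z"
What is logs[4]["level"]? "INFO"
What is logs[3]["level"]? "DEBUG"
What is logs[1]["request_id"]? "req_91374"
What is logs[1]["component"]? "auth"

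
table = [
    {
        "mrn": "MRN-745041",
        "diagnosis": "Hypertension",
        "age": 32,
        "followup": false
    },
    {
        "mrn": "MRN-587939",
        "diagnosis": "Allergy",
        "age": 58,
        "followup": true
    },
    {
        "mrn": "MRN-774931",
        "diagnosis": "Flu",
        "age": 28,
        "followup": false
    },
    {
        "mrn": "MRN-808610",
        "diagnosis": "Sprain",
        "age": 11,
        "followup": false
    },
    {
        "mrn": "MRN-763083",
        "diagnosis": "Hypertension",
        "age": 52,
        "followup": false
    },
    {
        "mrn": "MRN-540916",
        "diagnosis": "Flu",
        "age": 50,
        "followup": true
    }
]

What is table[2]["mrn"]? "MRN-774931"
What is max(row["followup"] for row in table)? True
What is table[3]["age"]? 11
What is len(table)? 6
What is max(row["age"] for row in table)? 58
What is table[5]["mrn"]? "MRN-540916"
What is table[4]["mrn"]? "MRN-763083"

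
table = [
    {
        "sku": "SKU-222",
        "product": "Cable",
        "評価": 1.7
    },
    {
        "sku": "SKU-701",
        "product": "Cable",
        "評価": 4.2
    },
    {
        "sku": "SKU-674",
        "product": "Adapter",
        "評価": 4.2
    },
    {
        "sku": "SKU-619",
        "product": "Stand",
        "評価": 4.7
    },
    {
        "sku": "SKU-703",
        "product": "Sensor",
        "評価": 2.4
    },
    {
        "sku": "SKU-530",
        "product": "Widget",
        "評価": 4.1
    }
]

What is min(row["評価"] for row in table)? 1.7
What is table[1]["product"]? "Cable"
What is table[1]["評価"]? 4.2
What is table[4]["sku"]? "SKU-703"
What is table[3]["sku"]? "SKU-619"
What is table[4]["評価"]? 2.4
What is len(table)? 6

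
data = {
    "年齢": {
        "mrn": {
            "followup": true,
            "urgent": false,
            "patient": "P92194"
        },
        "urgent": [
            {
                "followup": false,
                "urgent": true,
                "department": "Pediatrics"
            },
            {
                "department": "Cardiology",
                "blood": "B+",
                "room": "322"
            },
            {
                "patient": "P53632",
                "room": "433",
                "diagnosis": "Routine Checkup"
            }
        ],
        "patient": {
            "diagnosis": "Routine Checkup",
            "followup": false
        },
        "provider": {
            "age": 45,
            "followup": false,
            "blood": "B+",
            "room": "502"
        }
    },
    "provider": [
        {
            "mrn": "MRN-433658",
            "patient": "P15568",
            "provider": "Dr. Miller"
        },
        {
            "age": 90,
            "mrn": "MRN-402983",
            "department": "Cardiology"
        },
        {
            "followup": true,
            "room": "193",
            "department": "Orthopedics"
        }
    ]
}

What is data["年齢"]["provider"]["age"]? 45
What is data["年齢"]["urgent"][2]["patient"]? "P53632"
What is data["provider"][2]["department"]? "Orthopedics"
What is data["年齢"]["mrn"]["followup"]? True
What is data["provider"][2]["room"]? "193"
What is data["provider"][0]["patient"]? "P15568"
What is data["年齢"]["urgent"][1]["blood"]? "B+"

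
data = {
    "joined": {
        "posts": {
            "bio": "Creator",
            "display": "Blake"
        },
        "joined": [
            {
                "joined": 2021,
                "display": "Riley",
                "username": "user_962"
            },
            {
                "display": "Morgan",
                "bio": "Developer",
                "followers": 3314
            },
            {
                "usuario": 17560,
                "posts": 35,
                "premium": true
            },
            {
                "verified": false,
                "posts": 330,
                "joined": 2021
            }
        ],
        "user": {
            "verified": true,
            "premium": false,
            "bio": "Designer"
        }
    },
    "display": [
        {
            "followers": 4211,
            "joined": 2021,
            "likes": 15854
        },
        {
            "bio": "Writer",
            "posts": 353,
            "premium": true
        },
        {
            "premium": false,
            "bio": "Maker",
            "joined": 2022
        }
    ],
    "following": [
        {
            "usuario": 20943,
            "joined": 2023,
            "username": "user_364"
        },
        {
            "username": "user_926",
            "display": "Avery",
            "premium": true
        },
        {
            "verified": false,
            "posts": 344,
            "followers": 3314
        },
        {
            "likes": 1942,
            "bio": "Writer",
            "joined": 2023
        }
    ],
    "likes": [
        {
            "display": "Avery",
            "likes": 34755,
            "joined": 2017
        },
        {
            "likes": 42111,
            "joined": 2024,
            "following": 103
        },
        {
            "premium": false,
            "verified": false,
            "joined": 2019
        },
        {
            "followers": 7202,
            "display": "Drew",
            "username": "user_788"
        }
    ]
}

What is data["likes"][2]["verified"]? False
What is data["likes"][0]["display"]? "Avery"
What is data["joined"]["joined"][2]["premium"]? True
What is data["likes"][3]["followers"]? 7202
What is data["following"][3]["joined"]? 2023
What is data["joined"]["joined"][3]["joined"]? 2021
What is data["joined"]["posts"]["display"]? "Blake"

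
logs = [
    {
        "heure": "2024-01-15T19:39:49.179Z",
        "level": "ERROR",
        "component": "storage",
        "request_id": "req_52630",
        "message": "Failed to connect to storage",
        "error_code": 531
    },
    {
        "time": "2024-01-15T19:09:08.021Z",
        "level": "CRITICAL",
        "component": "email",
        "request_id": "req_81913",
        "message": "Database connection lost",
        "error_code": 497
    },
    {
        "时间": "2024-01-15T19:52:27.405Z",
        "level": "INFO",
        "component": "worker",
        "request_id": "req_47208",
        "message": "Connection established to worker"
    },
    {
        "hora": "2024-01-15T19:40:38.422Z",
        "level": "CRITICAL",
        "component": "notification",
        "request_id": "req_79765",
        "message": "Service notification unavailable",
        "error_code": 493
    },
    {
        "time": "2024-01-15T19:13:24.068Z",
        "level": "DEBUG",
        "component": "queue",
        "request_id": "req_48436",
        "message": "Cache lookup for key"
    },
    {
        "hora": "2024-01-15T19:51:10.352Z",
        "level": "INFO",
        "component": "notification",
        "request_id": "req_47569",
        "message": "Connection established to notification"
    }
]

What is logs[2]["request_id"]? "req_47208"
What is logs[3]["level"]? "CRITICAL"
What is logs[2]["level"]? "INFO"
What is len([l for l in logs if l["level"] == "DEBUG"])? 1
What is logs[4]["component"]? "queue"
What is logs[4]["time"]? "2024-01-15T19:13:24.068Z"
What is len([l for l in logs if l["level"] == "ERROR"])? 1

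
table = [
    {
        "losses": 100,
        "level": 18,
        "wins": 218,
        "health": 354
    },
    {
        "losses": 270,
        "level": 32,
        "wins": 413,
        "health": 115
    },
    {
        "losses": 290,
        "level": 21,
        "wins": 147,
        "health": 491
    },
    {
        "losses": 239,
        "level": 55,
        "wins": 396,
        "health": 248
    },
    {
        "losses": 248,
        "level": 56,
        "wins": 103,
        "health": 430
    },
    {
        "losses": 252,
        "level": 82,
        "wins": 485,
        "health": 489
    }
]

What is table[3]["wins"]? 396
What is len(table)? 6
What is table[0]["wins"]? 218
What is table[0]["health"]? 354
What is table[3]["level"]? 55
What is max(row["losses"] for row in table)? 290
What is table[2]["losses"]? 290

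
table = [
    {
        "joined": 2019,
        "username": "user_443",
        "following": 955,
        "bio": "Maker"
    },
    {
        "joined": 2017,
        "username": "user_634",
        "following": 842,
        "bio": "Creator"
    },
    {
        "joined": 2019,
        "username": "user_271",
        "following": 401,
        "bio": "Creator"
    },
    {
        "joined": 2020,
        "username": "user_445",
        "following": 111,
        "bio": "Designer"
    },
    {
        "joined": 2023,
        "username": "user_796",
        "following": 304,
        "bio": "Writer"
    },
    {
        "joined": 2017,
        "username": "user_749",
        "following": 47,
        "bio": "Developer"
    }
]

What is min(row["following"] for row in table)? 47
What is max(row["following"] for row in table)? 955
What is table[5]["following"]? 47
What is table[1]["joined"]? 2017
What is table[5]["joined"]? 2017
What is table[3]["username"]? "user_445"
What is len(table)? 6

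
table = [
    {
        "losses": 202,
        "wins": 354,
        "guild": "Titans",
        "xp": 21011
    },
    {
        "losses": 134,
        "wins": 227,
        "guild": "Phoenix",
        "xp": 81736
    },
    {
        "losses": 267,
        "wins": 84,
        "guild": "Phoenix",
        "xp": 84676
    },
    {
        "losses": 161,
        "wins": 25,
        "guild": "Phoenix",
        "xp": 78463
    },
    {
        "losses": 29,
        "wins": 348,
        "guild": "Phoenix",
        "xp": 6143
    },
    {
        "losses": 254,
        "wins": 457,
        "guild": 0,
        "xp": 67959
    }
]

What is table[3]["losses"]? 161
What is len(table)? 6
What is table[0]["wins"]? 354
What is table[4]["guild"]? "Phoenix"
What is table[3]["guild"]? "Phoenix"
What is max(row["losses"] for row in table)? 267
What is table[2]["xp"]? 84676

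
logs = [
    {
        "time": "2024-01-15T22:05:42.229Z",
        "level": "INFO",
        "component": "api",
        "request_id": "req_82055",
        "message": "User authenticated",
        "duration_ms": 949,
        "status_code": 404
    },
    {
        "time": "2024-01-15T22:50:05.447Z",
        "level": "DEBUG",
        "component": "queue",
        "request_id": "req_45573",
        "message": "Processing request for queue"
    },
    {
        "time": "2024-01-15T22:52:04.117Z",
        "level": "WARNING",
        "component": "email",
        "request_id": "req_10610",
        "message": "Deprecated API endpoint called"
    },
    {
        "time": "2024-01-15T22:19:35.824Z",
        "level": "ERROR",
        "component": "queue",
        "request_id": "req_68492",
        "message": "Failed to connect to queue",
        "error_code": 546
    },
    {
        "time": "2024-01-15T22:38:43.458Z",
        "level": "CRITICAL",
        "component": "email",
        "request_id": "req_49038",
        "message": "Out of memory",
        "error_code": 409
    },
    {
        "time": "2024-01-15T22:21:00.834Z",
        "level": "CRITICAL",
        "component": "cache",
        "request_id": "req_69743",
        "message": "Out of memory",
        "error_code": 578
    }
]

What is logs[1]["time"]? "2024-01-15T22:50:05.447Z"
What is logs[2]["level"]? "WARNING"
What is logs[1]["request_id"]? "req_45573"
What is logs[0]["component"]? "api"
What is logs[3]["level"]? "ERROR"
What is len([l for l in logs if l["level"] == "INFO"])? 1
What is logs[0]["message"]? "User authenticated"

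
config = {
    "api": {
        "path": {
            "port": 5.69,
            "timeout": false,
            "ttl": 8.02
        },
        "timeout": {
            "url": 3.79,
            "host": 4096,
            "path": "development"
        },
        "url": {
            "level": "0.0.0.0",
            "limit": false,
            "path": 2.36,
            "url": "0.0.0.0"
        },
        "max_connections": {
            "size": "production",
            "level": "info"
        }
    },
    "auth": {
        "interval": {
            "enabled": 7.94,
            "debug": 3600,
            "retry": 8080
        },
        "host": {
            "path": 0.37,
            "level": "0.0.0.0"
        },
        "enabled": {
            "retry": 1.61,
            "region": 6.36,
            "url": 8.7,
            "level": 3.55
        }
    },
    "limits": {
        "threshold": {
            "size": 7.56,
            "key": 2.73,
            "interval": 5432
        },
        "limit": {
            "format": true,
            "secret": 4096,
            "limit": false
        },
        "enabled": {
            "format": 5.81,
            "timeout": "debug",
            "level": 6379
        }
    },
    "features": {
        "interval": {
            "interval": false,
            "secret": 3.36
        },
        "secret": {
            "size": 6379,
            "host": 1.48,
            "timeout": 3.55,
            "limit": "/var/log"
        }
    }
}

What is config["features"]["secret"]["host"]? 1.48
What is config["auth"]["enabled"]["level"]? 3.55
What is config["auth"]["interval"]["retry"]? 8080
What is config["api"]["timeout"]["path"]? "development"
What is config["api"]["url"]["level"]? "0.0.0.0"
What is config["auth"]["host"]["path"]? 0.37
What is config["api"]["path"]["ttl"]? 8.02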